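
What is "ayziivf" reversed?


Input string: 'ayziivf'
Operation: reverse character order
Original order: 'a' -> 'y' -> 'z' -> 'i' -> 'i' -> 'v' -> 'f'
Reversed order: 'f' -> 'v' -> 'i' -> 'i' -> 'z' -> 'y' -> 'a'
Result: fviizya


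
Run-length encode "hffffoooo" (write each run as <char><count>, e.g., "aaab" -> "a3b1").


Input: 'hffffoooo'
Operation: identify consecutive runs
Runs: 'h' -> h1, 'ffff' -> f4, 'oooo' -> o4
Encoded: h1f4o4


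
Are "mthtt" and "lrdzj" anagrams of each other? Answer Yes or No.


String 1: 'mthtt' -> sorted: 'hmttt'
String 2: 'lrdzj' -> sorted: 'djlrz'
Compare sorted forms: 'hmttt' != 'djlrz'
Anagram: No


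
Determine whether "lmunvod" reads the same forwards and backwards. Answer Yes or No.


Input string: 'lmunvod'
Reversed: 'dovnuml'
Compare pairs: s[0]='l' vs s[6]='d' (mismatch), s[1]='m' vs s[5]='o' (mismatch), s[2]='u' vs s[4]='v' (mismatch)
Palindrome: No


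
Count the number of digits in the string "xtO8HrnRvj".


Input string: 'xtO8HrnRvj'
Operation: count digit characters (0-9)
Scan: 'x', 't', 'O', '8'(digit), 'H', 'r', 'n', 'R', 'v', 'j'
Digits found: 1
Result: 1


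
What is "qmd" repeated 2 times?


Input string: 'qmd'
Operation: repeat 2 times
Concatenation: 'qmd' + 'qmd'
Result: qmdqmd


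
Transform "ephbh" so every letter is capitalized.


Input string: 'ephbh'
Operation: convert each letter to uppercase
Mapping: 'e'->'E', 'p'->'P', 'h'->'H', 'b'->'B', 'h'->'H'
Result: EPHBH


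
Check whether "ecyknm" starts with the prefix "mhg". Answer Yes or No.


Input string: 'ecyknm'
Prefix to check: 'mhg'
First 3 characters of input: 'ecy'
Match: False
Result: No


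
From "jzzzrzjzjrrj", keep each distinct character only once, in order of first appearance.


Input: 'jzzzrzjzjrrj'
Operation: keep first occurrence of each character
Scan: s[0]='j' new -> keep; s[1]='z' new -> keep; s[2]='z' seen -> skip; s[3]='z' seen -> skip; s[4]='r' new -> keep; s[5]='z' seen -> skip; s[6]='j' seen -> skip; s[7]='z' seen -> skip; s[8]='j' seen -> skip; s[9]='r' seen -> skip; s[10]='r' seen -> skip; s[11]='j' seen -> skip
Result: jzr


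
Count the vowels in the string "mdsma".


Input string: 'mdsma'
Operation: count vowels (a, e, i, o, u)
Scan: s[0]='m', s[1]='d', s[2]='s', s[3]='m', s[4]='a' (vowel)
Vowels found: 1
Result: 1


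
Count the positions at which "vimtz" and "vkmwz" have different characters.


String 1: 'vimtz'
String 2: 'vkmwz'
Compare each position: pos 0: 'v'=='v', pos 1: 'i'!='k', pos 2: 'm'=='m', pos 3: 't'!='w', pos 4: 'z'=='z'
Differing positions: 2
Hamming distance: 2


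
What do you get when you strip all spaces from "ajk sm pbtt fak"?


Input string: 'ajk sm pbtt fak'
Operation: remove all spaces
Words: 'ajk', 'sm', 'pbtt', 'fak'
Join without spaces: ajksmpbttfak


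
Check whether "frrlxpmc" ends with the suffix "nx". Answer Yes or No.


Input string: 'frrlxpmc'
Suffix to check: 'nx'
Last 2 characters of input: 'mc'
Match: False
Result: No


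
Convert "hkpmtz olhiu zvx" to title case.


Input string: 'hkpmtz olhiu zvx'
Operation: capitalize first letter of each word
Word transformations: 'hkpmtz'->'Hkpmtz', 'olhiu'->'Olhiu', 'zvx'->'Zvx'
Result: Hkpmtz Olhiu Zvx


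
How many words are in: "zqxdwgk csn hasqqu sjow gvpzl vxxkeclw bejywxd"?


Input string: 'zqxdwgk csn hasqqu sjow gvpzl vxxkeclw bejywxd'
Operation: split by spaces
Words found: 'zqxdwgk', 'csn', 'hasqqu', 'sjow', 'gvpzl', 'vxxkeclw', 'bejywxd'
Word count: 7


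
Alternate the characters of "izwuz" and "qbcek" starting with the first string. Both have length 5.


String 1: 'izwuz'
String 2: 'qbcek'
Operation: alternate characters
Pairs: 'i'+'q', 'z'+'b', 'w'+'c', 'u'+'e', 'z'+'k'
Result: iqzbwcuezk


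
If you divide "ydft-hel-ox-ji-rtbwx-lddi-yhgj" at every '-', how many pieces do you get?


Input string: 'ydft-hel-ox-ji-rtbwx-lddi-yhgj'
Delimiter: '-'
Split result: 'ydft', 'hel', 'ox', 'ji', 'rtbwx', 'lddi', 'yhgj'
Number of parts: 7


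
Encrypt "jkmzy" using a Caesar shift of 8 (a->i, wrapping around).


Input: 'jkmzy', shift = 8
Operation: for each letter, (position + 8) mod 26
Mapping: 'j'(9+8=17)->'r', 'k'(10+8=18)->'s', 'm'(12+8=20)->'u', 'z'(25+8=33, 33 mod 26=7)->'h', 'y'(24+8=32, 32 mod 26=6)->'g'
Result: rsuhg


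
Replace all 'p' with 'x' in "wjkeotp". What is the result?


Input string: 'wjkeotp'
Operation: replace 'p' with 'x'
Positions of 'p': 6
After replacement: wjkeotx


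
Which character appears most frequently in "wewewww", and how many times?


Input: 'wewewww'
Operation: tally each character
Counts: 'e':2, 'w':5
Maximum: 'w' appears 5 times


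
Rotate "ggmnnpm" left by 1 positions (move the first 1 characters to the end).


Input: 'ggmnnpm', shift = 1
Operation: split at index 1 and swap parts
Front part s[0:1] = 'g'
Back part s[1:] = 'gmnnpm'
Rotated = back + front = 'gmnnpm' + 'g'
Result: gmnnpmg


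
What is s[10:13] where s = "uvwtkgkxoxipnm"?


Input string: 'uvwtkgkxoxipnm'
Operation: slice [10:13]
Extract characters: s[10]='i', s[11]='p', s[12]='n'
Result: ipn


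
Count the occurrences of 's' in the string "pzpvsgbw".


Input string: 'pzpvsgbw'
Target character: 's'
Scan each position: s[4]='s'
Matches found at indices: 4
Total: 1


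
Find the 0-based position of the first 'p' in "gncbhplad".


Input string: 'gncbhplad'
Target: 'p'
Scanning left to right: s[0]='g', s[1]='n', s[2]='c', s[3]='b', s[4]='h', s[5]='p'
First match at index: 5


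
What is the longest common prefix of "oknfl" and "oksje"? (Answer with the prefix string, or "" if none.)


String 1: 'oknfl'
String 2: 'oksje'
Compare position by position:
pos 0: 'o' vs 'o' match
pos 1: 'k' vs 'k' match
pos 2: 'n' vs 's' differ -> stop
Longest common prefix: "ok" (length 2)


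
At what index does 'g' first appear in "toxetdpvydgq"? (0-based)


Input string: 'toxetdpvydgq'
Target: 'g'
Scanning left to right: s[0]='t', s[1]='o', s[2]='x', s[3]='e', s[4]='t', s[5]='d', s[6]='p', s[7]='v', s[8]='y', s[9]='d', s[10]='g'
First match at index: 10


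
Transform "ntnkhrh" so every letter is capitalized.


Input string: 'ntnkhrh'
Operation: convert each letter to uppercase
Mapping: 'n'->'N', 't'->'T', 'n'->'N', 'k'->'K', 'h'->'H', 'r'->'R', 'h'->'H'
Result: NTNKHRH


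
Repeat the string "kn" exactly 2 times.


Input string: 'kn'
Operation: repeat 2 times
Concatenation: 'kn' + 'kn'
Result: knkn


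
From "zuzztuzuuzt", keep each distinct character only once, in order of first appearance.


Input: 'zuzztuzuuzt'
Operation: keep first occurrence of each character
Scan: s[0]='z' new -> keep; s[1]='u' new -> keep; s[2]='z' seen -> skip; s[3]='z' seen -> skip; s[4]='t' new -> keep; s[5]='u' seen -> skip; s[6]='z' seen -> skip; s[7]='u' seen -> skip; s[8]='u' seen -> skip; s[9]='z' seen -> skip; s[10]='t' seen -> skip
Result: zut


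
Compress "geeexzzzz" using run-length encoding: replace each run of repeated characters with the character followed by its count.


Input: 'geeexzzzz'
Operation: identify consecutive runs
Runs: 'g' -> g1, 'eee' -> e3, 'x' -> x1, 'zzzz' -> z4
Encoded: g1e3x1z4


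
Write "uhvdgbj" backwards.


Input string: 'uhvdgbj'
Operation: reverse character order
Original order: 'u' -> 'h' -> 'v' -> 'd' -> 'g' -> 'b' -> 'j'
Reversed order: 'j' -> 'b' -> 'g' -> 'd' -> 'v' -> 'h' -> 'u'
Result: jbgdvhu


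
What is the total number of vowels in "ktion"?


Input string: 'ktion'
Operation: count vowels (a, e, i, o, u)
Scan: s[0]='k', s[1]='t', s[2]='i' (vowel), s[3]='o' (vowel), s[4]='n'
Vowels found: 2
Result: 2


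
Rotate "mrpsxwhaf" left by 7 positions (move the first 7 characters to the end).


Input: 'mrpsxwhaf', shift = 7
Operation: split at index 7 and swap parts
Front part s[0:7] = 'mrpsxwh'
Back part s[7:] = 'af'
Rotated = back + front = 'af' + 'mrpsxwh'
Result: afmrpsxwh


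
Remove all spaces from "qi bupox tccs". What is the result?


Input string: 'qi bupox tccs'
Operation: remove all spaces
Words: 'qi', 'bupox', 'tccs'
Join without spaces: qibupoxtccs


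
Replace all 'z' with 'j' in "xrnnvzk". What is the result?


Input string: 'xrnnvzk'
Operation: replace 'z' with 'j'
Positions of 'z': 5
After replacement: xrnnvjk


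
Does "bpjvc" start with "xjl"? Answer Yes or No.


Input string: 'bpjvc'
Prefix to check: 'xjl'
First 3 characters of input: 'bpj'
Match: False
Result: No


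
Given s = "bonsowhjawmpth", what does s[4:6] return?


Input string: 'bonsowhjawmpth'
Operation: slice [4:6]
Extract characters: s[4]='o', s[5]='w'
Result: ow


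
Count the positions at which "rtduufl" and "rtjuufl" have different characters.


String 1: 'rtduufl'
String 2: 'rtjuufl'
Compare each position: pos 0: 'r'=='r', pos 1: 't'=='t', pos 2: 'd'!='j', pos 3: 'u'=='u', pos 4: 'u'=='u', pos 5: 'f'=='f', pos 6: 'l'=='l'
Differing positions: 1
Hamming distance: 1


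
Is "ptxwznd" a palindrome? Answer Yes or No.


Input string: 'ptxwznd'
Reversed: 'dnzwxtp'
Compare pairs: s[0]='p' vs s[6]='d' (mismatch), s[1]='t' vs s[5]='n' (mismatch), s[2]='x' vs s[4]='z' (mismatch)
Palindrome: No


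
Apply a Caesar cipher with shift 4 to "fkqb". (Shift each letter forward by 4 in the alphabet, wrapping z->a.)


Input: 'fkqb', shift = 4
Operation: for each letter, (position + 4) mod 26
Mapping: 'f'(5+4=9)->'j', 'k'(10+4=14)->'o', 'q'(16+4=20)->'u', 'b'(1+4=5)->'f'
Result: jouf


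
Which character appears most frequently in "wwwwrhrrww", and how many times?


Input: 'wwwwrhrrww'
Operation: tally each character
Counts: 'h':1, 'r':3, 'w':6
Maximum: 'w' appears 6 times


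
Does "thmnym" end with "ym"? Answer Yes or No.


Input string: 'thmnym'
Suffix to check: 'ym'
Last 2 characters of input: 'ym'
Match: True
Result: Yes


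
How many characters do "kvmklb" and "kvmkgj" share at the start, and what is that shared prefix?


String 1: 'kvmklb'
String 2: 'kvmkgj'
Compare position by position:
pos 0: 'k' vs 'k' match
pos 1: 'v' vs 'v' match
pos 2: 'm' vs 'm' match
pos 3: 'k' vs 'k' match
pos 4: 'l' vs 'g' differ -> stop
Longest common prefix: "kvmk" (length 4)


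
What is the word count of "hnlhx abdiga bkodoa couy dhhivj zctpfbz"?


Input string: 'hnlhx abdiga bkodoa couy dhhivj zctpfbz'
Operation: split by spaces
Words found: 'hnlhx', 'abdiga', 'bkodoa', 'couy', 'dhhivj', 'zctpfbz'
Word count: 6


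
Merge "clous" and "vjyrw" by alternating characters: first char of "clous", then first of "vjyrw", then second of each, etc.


String 1: 'clous'
String 2: 'vjyrw'
Operation: alternate characters
Pairs: 'c'+'v', 'l'+'j', 'o'+'y', 'u'+'r', 's'+'w'
Result: cvljoyursw


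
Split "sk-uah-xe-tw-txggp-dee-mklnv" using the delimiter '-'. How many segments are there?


Input string: 'sk-uah-xe-tw-txggp-dee-mklnv'
Delimiter: '-'
Split result: 'sk', 'uah', 'xe', 'tw', 'txggp', 'dee', 'mklnv'
Number of parts: 7


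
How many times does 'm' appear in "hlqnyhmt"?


Input string: 'hlqnyhmt'
Target character: 'm'
Scan each position: s[6]='m'
Matches found at indices: 6
Total: 1


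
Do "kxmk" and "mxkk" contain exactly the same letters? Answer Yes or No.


String 1: 'kxmk' -> sorted: 'kkmx'
String 2: 'mxkk' -> sorted: 'kkmx'
Compare sorted forms: 'kkmx' == 'kkmx'
Anagram: Yes


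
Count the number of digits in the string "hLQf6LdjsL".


Input string: 'hLQf6LdjsL'
Operation: count digit characters (0-9)
Scan: 'h', 'L', 'Q', 'f', '6'(digit), 'L', 'd', 'j', 's', 'L'
Digits found: 1
Result: 1


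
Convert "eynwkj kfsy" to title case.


Input string: 'eynwkj kfsy'
Operation: capitalize first letter of each word
Word transformations: 'eynwkj'->'Eynwkj', 'kfsy'->'Kfsy'
Result: Eynwkj Kfsy


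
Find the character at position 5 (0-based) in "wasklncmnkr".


Input string: 'wasklncmnkr'
Operation: get character at index 5
Index mapping: s[0]='w', s[1]='a', s[2]='s', s[3]='k', s[4]='l', s[5]='n'
Result: 'n'


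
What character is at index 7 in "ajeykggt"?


Input string: 'ajeykggt'
Operation: get character at index 7
Index mapping: s[0]='a', s[1]='j', s[2]='e', s[3]='y', s[4]='k', s[5]='g', s[6]='g', s[7]='t'
Result: 't'


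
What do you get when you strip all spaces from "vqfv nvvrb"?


Input string: 'vqfv nvvrb'
Operation: remove all spaces
Words: 'vqfv', 'nvvrb'
Join without spaces: vqfvnvvrb


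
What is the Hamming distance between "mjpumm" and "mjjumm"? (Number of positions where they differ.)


String 1: 'mjpumm'
String 2: 'mjjumm'
Compare each position: pos 0: 'm'=='m', pos 1: 'j'=='j', pos 2: 'p'!='j', pos 3: 'u'=='u', pos 4: 'm'=='m', pos 5: 'm'=='m'
Differing positions: 1
Hamming distance: 1


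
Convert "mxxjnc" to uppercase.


Input string: 'mxxjnc'
Operation: convert each letter to uppercase
Mapping: 'm'->'M', 'x'->'X', 'x'->'X', 'j'->'J', 'n'->'N', 'c'->'C'
Result: MXXJNC


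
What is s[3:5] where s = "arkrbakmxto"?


Input string: 'arkrbakmxto'
Operation: slice [3:5]
Extract characters: s[3]='r', s[4]='b'
Result: rb


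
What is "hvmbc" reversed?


Input string: 'hvmbc'
Operation: reverse character order
Original order: 'h' -> 'v' -> 'm' -> 'b' -> 'c'
Reversed order: 'c' -> 'b' -> 'm' -> 'v' -> 'h'
Result: cbmvh


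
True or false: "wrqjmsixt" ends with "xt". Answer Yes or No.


Input string: 'wrqjmsixt'
Suffix to check: 'xt'
Last 2 characters of input: 'xt'
Match: True
Result: Yes


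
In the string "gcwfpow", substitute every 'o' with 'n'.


Input string: 'gcwfpow'
Operation: replace 'o' with 'n'
Positions of 'o': 5
After replacement: gcwfpnw


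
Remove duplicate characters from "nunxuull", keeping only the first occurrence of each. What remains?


Input: 'nunxuull'
Operation: keep first occurrence of each character
Scan: s[0]='n' new -> keep; s[1]='u' new -> keep; s[2]='n' seen -> skip; s[3]='x' new -> keep; s[4]='u' seen -> skip; s[5]='u' seen -> skip; s[6]='l' new -> keep; s[7]='l' seen -> skip
Result: nuxl


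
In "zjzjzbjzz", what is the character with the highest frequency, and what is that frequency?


Input: 'zjzjzbjzz'
Operation: tally each character
Counts: 'b':1, 'j':3, 'z':5
Maximum: 'z' appears 5 times


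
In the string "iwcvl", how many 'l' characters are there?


Input string: 'iwcvl'
Target character: 'l'
Scan each position: s[4]='l'
Matches found at indices: 4
Total: 1


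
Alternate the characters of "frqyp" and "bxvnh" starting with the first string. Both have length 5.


String 1: 'frqyp'
String 2: 'bxvnh'
Operation: alternate characters
Pairs: 'f'+'b', 'r'+'x', 'q'+'v', 'y'+'n', 'p'+'h'
Result: fbrxqvynph


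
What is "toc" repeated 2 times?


Input string: 'toc'
Operation: repeat 2 times
Concatenation: 'toc' + 'toc'
Result: toctoc


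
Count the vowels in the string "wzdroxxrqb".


Input string: 'wzdroxxrqb'
Operation: count vowels (a, e, i, o, u)
Scan: s[0]='w', s[1]='z', s[2]='d', s[3]='r', s[4]='o' (vowel), s[5]='x', s[6]='x', s[7]='r', s[8]='q', s[9]='b'
Vowels found: 1
Result: 1


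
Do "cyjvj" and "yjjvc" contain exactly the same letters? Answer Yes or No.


String 1: 'cyjvj' -> sorted: 'cjjvy'
String 2: 'yjjvc' -> sorted: 'cjjvy'
Compare sorted forms: 'cjjvy' == 'cjjvy'
Anagram: Yes


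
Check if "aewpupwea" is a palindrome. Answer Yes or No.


Input string: 'aewpupwea'
Reversed: 'aewpupwea'
Compare pairs: s[0]='a' vs s[8]='a' (match), s[1]='e' vs s[7]='e' (match), s[2]='w' vs s[6]='w' (match), s[3]='p' vs s[5]='p' (match)
Palindrome: Yes


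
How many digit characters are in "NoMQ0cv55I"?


Input string: 'NoMQ0cv55I'
Operation: count digit characters (0-9)
Scan: 'N', 'o', 'M', 'Q', '0'(digit), 'c', 'v', '5'(digit), '5'(digit), 'I'
Digits found: 3
Result: 3


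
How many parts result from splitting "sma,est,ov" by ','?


Input string: 'sma,est,ov'
Delimiter: ','
Split result: 'sma', 'est', 'ov'
Number of parts: 3


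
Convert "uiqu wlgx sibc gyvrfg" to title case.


Input string: 'uiqu wlgx sibc gyvrfg'
Operation: capitalize first letter of each word
Word transformations: 'uiqu'->'Uiqu', 'wlgx'->'Wlgx', 'sibc'->'Sibc', 'gyvrfg'->'Gyvrfg'
Result: Uiqu Wlgx Sibc Gyvrfg


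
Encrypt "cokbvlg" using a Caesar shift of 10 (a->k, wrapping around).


Input: 'cokbvlg', shift = 10
Operation: for each letter, (position + 10) mod 26
Mapping: 'c'(2+10=12)->'m', 'o'(14+10=24)->'y', 'k'(10+10=20)->'u', 'b'(1+10=11)->'l', 'v'(21+10=31, 31 mod 26=5)->'f', 'l'(11+10=21)->'v', 'g'(6+10=16)->'q'
Result: myulfvq


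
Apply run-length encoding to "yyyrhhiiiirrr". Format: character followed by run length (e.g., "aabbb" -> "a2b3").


Input: 'yyyrhhiiiirrr'
Operation: identify consecutive runs
Runs: 'yyy' -> y3, 'r' -> r1, 'hh' -> h2, 'iiii' -> i4, 'rrr' -> r3
Encoded: y3r1h2i4r3


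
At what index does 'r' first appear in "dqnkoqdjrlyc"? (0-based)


Input string: 'dqnkoqdjrlyc'
Target: 'r'
Scanning left to right: s[0]='d', s[1]='q', s[2]='n', s[3]='k', s[4]='o', s[5]='q', s[6]='d', s[7]='j', s[8]='r'
First match at index: 8


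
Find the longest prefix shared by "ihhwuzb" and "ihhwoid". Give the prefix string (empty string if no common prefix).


String 1: 'ihhwuzb'
String 2: 'ihhwoid'
Compare position by position:
pos 0: 'i' vs 'i' match
pos 1: 'h' vs 'h' match
pos 2: 'h' vs 'h' match
pos 3: 'w' vs 'w' match
pos 4: 'u' vs 'o' differ -> stop
Longest common prefix: "ihhw" (length 4)


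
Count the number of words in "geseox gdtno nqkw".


Input string: 'geseox gdtno nqkw'
Operation: split by spaces
Words found: 'geseox', 'gdtno', 'nqkw'
Word count: 3


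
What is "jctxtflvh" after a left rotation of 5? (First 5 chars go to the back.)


Input: 'jctxtflvh', shift = 5
Operation: split at index 5 and swap parts
Front part s[0:5] = 'jctxt'
Back part s[5:] = 'flvh'
Rotated = back + front = 'flvh' + 'jctxt'
Result: flvhjctxt


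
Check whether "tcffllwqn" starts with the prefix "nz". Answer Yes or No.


Input string: 'tcffllwqn'
Prefix to check: 'nz'
First 2 characters of input: 'tc'
Match: False
Result: No


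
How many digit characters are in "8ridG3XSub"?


Input string: '8ridG3XSub'
Operation: count digit characters (0-9)
Scan: '8'(digit), 'r', 'i', 'd', 'G', '3'(digit), 'X', 'S', 'u', 'b'
Digits found: 2
Result: 2


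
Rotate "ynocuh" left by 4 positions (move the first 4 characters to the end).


Input: 'ynocuh', shift = 4
Operation: split at index 4 and swap parts
Front part s[0:4] = 'ynoc'
Back part s[4:] = 'uh'
Rotated = back + front = 'uh' + 'ynoc'
Result: uhynoc


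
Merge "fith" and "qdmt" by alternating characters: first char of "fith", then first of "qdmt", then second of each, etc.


String 1: 'fith'
String 2: 'qdmt'
Operation: alternate characters
Pairs: 'f'+'q', 'i'+'d', 't'+'m', 'h'+'t'
Result: fqidtmht


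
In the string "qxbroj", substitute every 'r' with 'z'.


Input string: 'qxbroj'
Operation: replace 'r' with 'z'
Positions of 'r': 3
After replacement: qxbzoj


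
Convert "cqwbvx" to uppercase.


Input string: 'cqwbvx'
Operation: convert each letter to uppercase
Mapping: 'c'->'C', 'q'->'Q', 'w'->'W', 'b'->'B', 'v'->'V', 'x'->'X'
Result: CQWBVX


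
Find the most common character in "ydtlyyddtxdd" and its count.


Input: 'ydtlyyddtxdd'
Operation: tally each character
Counts: 'd':5, 'l':1, 't':2, 'x':1, 'y':3
Maximum: 'd' appears 5 times


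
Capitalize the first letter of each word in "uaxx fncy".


Input string: 'uaxx fncy'
Operation: capitalize first letter of each word
Word transformations: 'uaxx'->'Uaxx', 'fncy'->'Fncy'
Result: Uaxx Fncy


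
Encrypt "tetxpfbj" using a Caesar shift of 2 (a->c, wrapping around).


Input: 'tetxpfbj', shift = 2
Operation: for each letter, (position + 2) mod 26
Mapping: 't'(19+2=21)->'v', 'e'(4+2=6)->'g', 't'(19+2=21)->'v', 'x'(23+2=25)->'z', 'p'(15+2=17)->'r', 'f'(5+2=7)->'h', 'b'(1+2=3)->'d', 'j'(9+2=11)->'l'
Result: vgvzrhdl


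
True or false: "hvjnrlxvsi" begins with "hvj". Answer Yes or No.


Input string: 'hvjnrlxvsi'
Prefix to check: 'hvj'
First 3 characters of input: 'hvj'
Match: True
Result: Yes


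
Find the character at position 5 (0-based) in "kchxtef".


Input string: 'kchxtef'
Operation: get character at index 5
Index mapping: s[0]='k', s[1]='c', s[2]='h', s[3]='x', s[4]='t', s[5]='e'
Result: 'e'


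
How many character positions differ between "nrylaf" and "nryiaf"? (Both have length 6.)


String 1: 'nrylaf'
String 2: 'nryiaf'
Compare each position: pos 0: 'n'=='n', pos 1: 'r'=='r', pos 2: 'y'=='y', pos 3: 'l'!='i', pos 4: 'a'=='a', pos 5: 'f'=='f'
Differing positions: 1
Hamming distance: 1


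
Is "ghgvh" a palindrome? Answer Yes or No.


Input string: 'ghgvh'
Reversed: 'hvghg'
Compare pairs: s[0]='g' vs s[4]='h' (mismatch), s[1]='h' vs s[3]='v' (mismatch)
Palindrome: No


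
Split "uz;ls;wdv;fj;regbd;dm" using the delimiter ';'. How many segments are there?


Input string: 'uz;ls;wdv;fj;regbd;dm'
Delimiter: ';'
Split result: 'uz', 'ls', 'wdv', 'fj', 'regbd', 'dm'
Number of parts: 6


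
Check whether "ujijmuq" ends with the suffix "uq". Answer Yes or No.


Input string: 'ujijmuq'
Suffix to check: 'uq'
Last 2 characters of input: 'uq'
Match: True
Result: Yes


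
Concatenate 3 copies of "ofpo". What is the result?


Input string: 'ofpo'
Operation: repeat 3 times
Concatenation: 'ofpo' + 'ofpo' + 'ofpo'
Result: ofpoofpoofpo


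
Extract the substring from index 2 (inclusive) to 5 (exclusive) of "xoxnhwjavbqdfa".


Input string: 'xoxnhwjavbqdfa'
Operation: slice [2:5]
Extract characters: s[2]='x', s[3]='n', s[4]='h'
Result: xnh


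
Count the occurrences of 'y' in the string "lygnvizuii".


Input string: 'lygnvizuii'
Target character: 'y'
Scan each position: s[1]='y'
Matches found at indices: 1
Total: 1


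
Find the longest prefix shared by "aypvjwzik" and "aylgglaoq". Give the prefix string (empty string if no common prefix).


String 1: 'aypvjwzik'
String 2: 'aylgglaoq'
Compare position by position:
pos 0: 'a' vs 'a' match
pos 1: 'y' vs 'y' match
pos 2: 'p' vs 'l' differ -> stop
Longest common prefix: "ay" (length 2)


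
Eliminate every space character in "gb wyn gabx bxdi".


Input string: 'gb wyn gabx bxdi'
Operation: remove all spaces
Words: 'gb', 'wyn', 'gabx', 'bxdi'
Join without spaces: gbwyngabxbxdi


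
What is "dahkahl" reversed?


Input string: 'dahkahl'
Operation: reverse character order
Original order: 'd' -> 'a' -> 'h' -> 'k' -> 'a' -> 'h' -> 'l'
Reversed order: 'l' -> 'h' -> 'a' -> 'k' -> 'h' -> 'a' -> 'd'
Result: lhakhad


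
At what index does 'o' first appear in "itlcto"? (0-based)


Input string: 'itlcto'
Target: 'o'
Scanning left to right: s[0]='i', s[1]='t', s[2]='l', s[3]='c', s[4]='t', s[5]='o'
First match at index: 5


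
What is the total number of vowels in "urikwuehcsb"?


Input string: 'urikwuehcsb'
Operation: count vowels (a, e, i, o, u)
Scan: s[0]='u' (vowel), s[1]='r', s[2]='i' (vowel), s[3]='k', s[4]='w', s[5]='u' (vowel), s[6]='e' (vowel), s[7]='h', s[8]='c', s[9]='s', s[10]='b'
Vowels found: 4
Result: 4


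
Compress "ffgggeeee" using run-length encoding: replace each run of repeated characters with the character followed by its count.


Input: 'ffgggeeee'
Operation: identify consecutive runs
Runs: 'ff' -> f2, 'ggg' -> g3, 'eeee' -> e4
Encoded: f2g3e4


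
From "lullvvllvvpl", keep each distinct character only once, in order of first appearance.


Input: 'lullvvllvvpl'
Operation: keep first occurrence of each character
Scan: s[0]='l' new -> keep; s[1]='u' new -> keep; s[2]='l' seen -> skip; s[3]='l' seen -> skip; s[4]='v' new -> keep; s[5]='v' seen -> skip; s[6]='l' seen -> skip; s[7]='l' seen -> skip; s[8]='v' seen -> skip; s[9]='v' seen -> skip; s[10]='p' new -> keep; s[11]='l' seen -> skip
Result: luvp


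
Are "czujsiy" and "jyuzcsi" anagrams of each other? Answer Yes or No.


String 1: 'czujsiy' -> sorted: 'cijsuyz'
String 2: 'jyuzcsi' -> sorted: 'cijsuyz'
Compare sorted forms: 'cijsuyz' == 'cijsuyz'
Anagram: Yes


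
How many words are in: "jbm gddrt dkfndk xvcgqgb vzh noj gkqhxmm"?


Input string: 'jbm gddrt dkfndk xvcgqgb vzh noj gkqhxmm'
Operation: split by spaces
Words found: 'jbm', 'gddrt', 'dkfndk', 'xvcgqgb', 'vzh', 'noj', 'gkqhxmm'
Word count: 7


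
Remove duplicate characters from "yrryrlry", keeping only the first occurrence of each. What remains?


Input: 'yrryrlry'
Operation: keep first occurrence of each character
Scan: s[0]='y' new -> keep; s[1]='r' new -> keep; s[2]='r' seen -> skip; s[3]='y' seen -> skip; s[4]='r' seen -> skip; s[5]='l' new -> keep; s[6]='r' seen -> skip; s[7]='y' seen -> skip
Result: yrl


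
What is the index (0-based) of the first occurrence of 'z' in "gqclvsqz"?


Input string: 'gqclvsqz'
Target: 'z'
Scanning left to right: s[0]='g', s[1]='q', s[2]='c', s[3]='l', s[4]='v', s[5]='s', s[6]='q', s[7]='z'
First match at index: 7


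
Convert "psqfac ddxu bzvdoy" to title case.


Input string: 'psqfac ddxu bzvdoy'
Operation: capitalize first letter of each word
Word transformations: 'psqfac'->'Psqfac', 'ddxu'->'Ddxu', 'bzvdoy'->'Bzvdoy'
Result: Psqfac Ddxu Bzvdoy


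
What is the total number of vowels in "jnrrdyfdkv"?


Input string: 'jnrrdyfdkv'
Operation: count vowels (a, e, i, o, u)
Scan: s[0]='j', s[1]='n', s[2]='r', s[3]='r', s[4]='d', s[5]='y', s[6]='f', s[7]='d', s[8]='k', s[9]='v'
Vowels found: 0
Result: 0


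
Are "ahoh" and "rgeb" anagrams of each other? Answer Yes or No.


String 1: 'ahoh' -> sorted: 'ahho'
String 2: 'rgeb' -> sorted: 'begr'
Compare sorted forms: 'ahho' != 'begr'
Anagram: No


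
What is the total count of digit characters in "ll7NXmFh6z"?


Input string: 'll7NXmFh6z'
Operation: count digit characters (0-9)
Scan: 'l', 'l', '7'(digit), 'N', 'X', 'm', 'F', 'h', '6'(digit), 'z'
Digits found: 2
Result: 2


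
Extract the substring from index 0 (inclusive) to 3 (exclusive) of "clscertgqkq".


Input string: 'clscertgqkq'
Operation: slice [0:3]
Extract characters: s[0]='c', s[1]='l', s[2]='s'
Result: cls


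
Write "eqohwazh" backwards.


Input string: 'eqohwazh'
Operation: reverse character order
Original order: 'e' -> 'q' -> 'o' -> 'h' -> 'w' -> 'a' -> 'z' -> 'h'
Reversed order: 'h' -> 'z' -> 'a' -> 'w' -> 'h' -> 'o' -> 'q' -> 'e'
Result: hzawhoqe


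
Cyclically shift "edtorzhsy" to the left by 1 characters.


Input: 'edtorzhsy', shift = 1
Operation: split at index 1 and swap parts
Front part s[0:1] = 'e'
Back part s[1:] = 'dtorzhsy'
Rotated = back + front = 'dtorzhsy' + 'e'
Result: dtorzhsye


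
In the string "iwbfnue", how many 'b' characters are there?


Input string: 'iwbfnue'
Target character: 'b'
Scan each position: s[2]='b'
Matches found at indices: 2
Total: 1


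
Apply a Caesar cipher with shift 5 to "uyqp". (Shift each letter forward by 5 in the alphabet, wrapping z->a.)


Input: 'uyqp', shift = 5
Operation: for each letter, (position + 5) mod 26
Mapping: 'u'(20+5=25)->'z', 'y'(24+5=29, 29 mod 26=3)->'d', 'q'(16+5=21)->'v', 'p'(15+5=20)->'u'
Result: zdvu


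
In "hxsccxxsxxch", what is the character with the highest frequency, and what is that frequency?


Input: 'hxsccxxsxxch'
Operation: tally each character
Counts: 'c':3, 'h':2, 's':2, 'x':5
Maximum: 'x' appears 5 times


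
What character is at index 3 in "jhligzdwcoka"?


Input string: 'jhligzdwcoka'
Operation: get character at index 3
Index mapping: s[0]='j', s[1]='h', s[2]='l', s[3]='i'
Result: 'i'


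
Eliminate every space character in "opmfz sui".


Input string: 'opmfz sui'
Operation: remove all spaces
Words: 'opmfz', 'sui'
Join without spaces: opmfzsui


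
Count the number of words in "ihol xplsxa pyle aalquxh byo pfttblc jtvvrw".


Input string: 'ihol xplsxa pyle aalquxh byo pfttblc jtvvrw'
Operation: split by spaces
Words found: 'ihol', 'xplsxa', 'pyle', 'aalquxh', 'byo', 'pfttblc', 'jtvvrw'
Word count: 7


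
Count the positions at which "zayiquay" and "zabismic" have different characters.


String 1: 'zayiquay'
String 2: 'zabismic'
Compare each position: pos 0: 'z'=='z', pos 1: 'a'=='a', pos 2: 'y'!='b', pos 3: 'i'=='i', pos 4: 'q'!='s', pos 5: 'u'!='m', pos 6: 'a'!='i', pos 7: 'y'!='c'
Differing positions: 5
Hamming distance: 5


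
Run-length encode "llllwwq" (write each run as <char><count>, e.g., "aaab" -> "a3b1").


Input: 'llllwwq'
Operation: identify consecutive runs
Runs: 'llll' -> l4, 'ww' -> w2, 'q' -> q1
Encoded: l4w2q1


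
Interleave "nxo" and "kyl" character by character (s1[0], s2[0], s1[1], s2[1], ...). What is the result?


String 1: 'nxo'
String 2: 'kyl'
Operation: alternate characters
Pairs: 'n'+'k', 'x'+'y', 'o'+'l'
Result: nkxyol


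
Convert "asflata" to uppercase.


Input string: 'asflata'
Operation: convert each letter to uppercase
Mapping: 'a'->'A', 's'->'S', 'f'->'F', 'l'->'L', 'a'->'A', 't'->'T', 'a'->'A'
Result: ASFLATA


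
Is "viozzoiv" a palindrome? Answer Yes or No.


Input string: 'viozzoiv'
Reversed: 'viozzoiv'
Compare pairs: s[0]='v' vs s[7]='v' (match), s[1]='i' vs s[6]='i' (match), s[2]='o' vs s[5]='o' (match), s[3]='z' vs s[4]='z' (match)
Palindrome: Yes


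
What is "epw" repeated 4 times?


Input string: 'epw'
Operation: repeat 4 times
Concatenation: 'epw' + 'epw' + 'epw' + 'epw'
Result: epwepwepwepw


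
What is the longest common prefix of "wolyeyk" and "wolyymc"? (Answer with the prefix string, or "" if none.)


String 1: 'wolyeyk'
String 2: 'wolyymc'
Compare position by position:
pos 0: 'w' vs 'w' match
pos 1: 'o' vs 'o' match
pos 2: 'l' vs 'l' match
pos 3: 'y' vs 'y' match
pos 4: 'e' vs 'y' differ -> stop
Longest common prefix: "woly" (length 4)


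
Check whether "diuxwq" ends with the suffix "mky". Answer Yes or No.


Input string: 'diuxwq'
Suffix to check: 'mky'
Last 3 characters of input: 'xwq'
Match: False
Result: No


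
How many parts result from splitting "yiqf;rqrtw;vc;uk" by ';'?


Input string: 'yiqf;rqrtw;vc;uk'
Delimiter: ';'
Split result: 'yiqf', 'rqrtw', 'vc', 'uk'
Number of parts: 4


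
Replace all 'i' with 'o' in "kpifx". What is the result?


Input string: 'kpifx'
Operation: replace 'i' with 'o'
Positions of 'i': 2
After replacement: kpofx


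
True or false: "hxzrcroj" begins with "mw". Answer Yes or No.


Input string: 'hxzrcroj'
Prefix to check: 'mw'
First 2 characters of input: 'hx'
Match: False
Result: No


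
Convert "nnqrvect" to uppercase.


Input string: 'nnqrvect'
Operation: convert each letter to uppercase
Mapping: 'n'->'N', 'n'->'N', 'q'->'Q', 'r'->'R', 'v'->'V', 'e'->'E', 'c'->'C', 't'->'T'
Result: NNQRVECT


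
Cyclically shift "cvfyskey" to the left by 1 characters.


Input: 'cvfyskey', shift = 1
Operation: split at index 1 and swap parts
Front part s[0:1] = 'c'
Back part s[1:] = 'vfyskey'
Rotated = back + front = 'vfyskey' + 'c'
Result: vfyskeyc


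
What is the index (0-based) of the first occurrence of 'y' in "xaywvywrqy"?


Input string: 'xaywvywrqy'
Target: 'y'
Scanning left to right: s[0]='x', s[1]='a', s[2]='y'
First match at index: 2


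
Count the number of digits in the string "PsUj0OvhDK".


Input string: 'PsUj0OvhDK'
Operation: count digit characters (0-9)
Scan: 'P', 's', 'U', 'j', '0'(digit), 'O', 'v', 'h', 'D', 'K'
Digits found: 1
Result: 1


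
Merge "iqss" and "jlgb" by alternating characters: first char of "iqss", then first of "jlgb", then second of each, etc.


String 1: 'iqss'
String 2: 'jlgb'
Operation: alternate characters
Pairs: 'i'+'j', 'q'+'l', 's'+'g', 's'+'b'
Result: ijqlsgsb


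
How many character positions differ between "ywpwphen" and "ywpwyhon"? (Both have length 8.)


String 1: 'ywpwphen'
String 2: 'ywpwyhon'
Compare each position: pos 0: 'y'=='y', pos 1: 'w'=='w', pos 2: 'p'=='p', pos 3: 'w'=='w', pos 4: 'p'!='y', pos 5: 'h'=='h', pos 6: 'e'!='o', pos 7: 'n'=='n'
Differing positions: 2
Hamming distance: 2


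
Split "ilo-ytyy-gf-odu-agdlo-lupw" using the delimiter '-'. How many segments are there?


Input string: 'ilo-ytyy-gf-odu-agdlo-lupw'
Delimiter: '-'
Split result: 'ilo', 'ytyy', 'gf', 'odu', 'agdlo', 'lupw'
Number of parts: 6


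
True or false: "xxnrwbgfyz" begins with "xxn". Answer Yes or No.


Input string: 'xxnrwbgfyz'
Prefix to check: 'xxn'
First 3 characters of input: 'xxn'
Match: True
Result: Yes


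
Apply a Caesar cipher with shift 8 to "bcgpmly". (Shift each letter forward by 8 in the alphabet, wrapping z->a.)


Input: 'bcgpmly', shift = 8
Operation: for each letter, (position + 8) mod 26
Mapping: 'b'(1+8=9)->'j', 'c'(2+8=10)->'k', 'g'(6+8=14)->'o', 'p'(15+8=23)->'x', 'm'(12+8=20)->'u', 'l'(11+8=19)->'t', 'y'(24+8=32, 32 mod 26=6)->'g'
Result: jkoxutg


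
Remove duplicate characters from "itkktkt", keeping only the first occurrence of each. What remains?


Input: 'itkktkt'
Operation: keep first occurrence of each character
Scan: s[0]='i' new -> keep; s[1]='t' new -> keep; s[2]='k' new -> keep; s[3]='k' seen -> skip; s[4]='t' seen -> skip; s[5]='k' seen -> skip; s[6]='t' seen -> skip
Result: itk


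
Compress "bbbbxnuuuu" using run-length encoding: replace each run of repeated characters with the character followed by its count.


Input: 'bbbbxnuuuu'
Operation: identify consecutive runs
Runs: 'bbbb' -> b4, 'x' -> x1, 'n' -> n1, 'uuuu' -> u4
Encoded: b4x1n1u4


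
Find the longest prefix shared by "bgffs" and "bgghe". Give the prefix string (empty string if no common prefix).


String 1: 'bgffs'
String 2: 'bgghe'
Compare position by position:
pos 0: 'b' vs 'b' match
pos 1: 'g' vs 'g' match
pos 2: 'f' vs 'g' differ -> stop
Longest common prefix: "bg" (length 2)


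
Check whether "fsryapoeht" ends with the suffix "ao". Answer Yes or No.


Input string: 'fsryapoeht'
Suffix to check: 'ao'
Last 2 characters of input: 'ht'
Match: False
Result: No


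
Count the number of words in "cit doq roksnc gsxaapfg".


Input string: 'cit doq roksnc gsxaapfg'
Operation: split by spaces
Words found: 'cit', 'doq', 'roksnc', 'gsxaapfg'
Word count: 4


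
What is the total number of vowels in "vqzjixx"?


Input string: 'vqzjixx'
Operation: count vowels (a, e, i, o, u)
Scan: s[0]='v', s[1]='q', s[2]='z', s[3]='j', s[4]='i' (vowel), s[5]='x', s[6]='x'
Vowels found: 1
Result: 1


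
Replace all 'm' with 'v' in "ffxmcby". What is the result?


Input string: 'ffxmcby'
Operation: replace 'm' with 'v'
Positions of 'm': 3
After replacement: ffxvcby


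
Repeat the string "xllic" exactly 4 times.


Input string: 'xllic'
Operation: repeat 4 times
Concatenation: 'xllic' + 'xllic' + 'xllic' + 'xllic'
Result: xllicxllicxllicxllic


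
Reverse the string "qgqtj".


Input string: 'qgqtj'
Operation: reverse character order
Original order: 'q' -> 'g' -> 'q' -> 't' -> 'j'
Reversed order: 'j' -> 't' -> 'q' -> 'g' -> 'q'
Result: jtqgq


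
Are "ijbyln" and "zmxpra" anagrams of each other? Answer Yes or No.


String 1: 'ijbyln' -> sorted: 'bijlny'
String 2: 'zmxpra' -> sorted: 'amprxz'
Compare sorted forms: 'bijlny' != 'amprxz'
Anagram: No


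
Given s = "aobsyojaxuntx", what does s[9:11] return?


Input string: 'aobsyojaxuntx'
Operation: slice [9:11]
Extract characters: s[9]='u', s[10]='n'
Result: un


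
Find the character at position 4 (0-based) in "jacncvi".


Input string: 'jacncvi'
Operation: get character at index 4
Index mapping: s[0]='j', s[1]='a', s[2]='c', s[3]='n', s[4]='c'
Result: 'c'


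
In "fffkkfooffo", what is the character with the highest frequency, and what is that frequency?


Input: 'fffkkfooffo'
Operation: tally each character
Counts: 'f':6, 'k':2, 'o':3
Maximum: 'f' appears 6 times


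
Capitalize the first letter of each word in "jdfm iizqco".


Input string: 'jdfm iizqco'
Operation: capitalize first letter of each word
Word transformations: 'jdfm'->'Jdfm', 'iizqco'->'Iizqco'
Result: Jdfm Iizqco


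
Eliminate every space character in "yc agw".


Input string: 'yc agw'
Operation: remove all spaces
Words: 'yc', 'agw'
Join without spaces: ycagw


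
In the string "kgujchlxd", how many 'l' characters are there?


Input string: 'kgujchlxd'
Target character: 'l'
Scan each position: s[6]='l'
Matches found at indices: 6
Total: 1


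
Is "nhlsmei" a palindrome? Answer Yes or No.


Input string: 'nhlsmei'
Reversed: 'iemslhn'
Compare pairs: s[0]='n' vs s[6]='i' (mismatch), s[1]='h' vs s[5]='e' (mismatch), s[2]='l' vs s[4]='m' (mismatch)
Palindrome: No


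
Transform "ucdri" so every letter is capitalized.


Input string: 'ucdri'
Operation: convert each letter to uppercase
Mapping: 'u'->'U', 'c'->'C', 'd'->'D', 'r'->'R', 'i'->'I'
Result: UCDRI


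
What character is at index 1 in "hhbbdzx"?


Input string: 'hhbbdzx'
Operation: get character at index 1
Index mapping: s[0]='h', s[1]='h'
Result: 'h'


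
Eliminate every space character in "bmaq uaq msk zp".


Input string: 'bmaq uaq msk zp'
Operation: remove all spaces
Words: 'bmaq', 'uaq', 'msk', 'zp'
Join without spaces: bmaquaqmskzp


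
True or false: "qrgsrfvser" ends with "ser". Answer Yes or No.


Input string: 'qrgsrfvser'
Suffix to check: 'ser'
Last 3 characters of input: 'ser'
Match: True
Result: Yes


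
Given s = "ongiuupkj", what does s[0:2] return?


Input string: 'ongiuupkj'
Operation: slice [0:2]
Extract characters: s[0]='o', s[1]='n'
Result: on


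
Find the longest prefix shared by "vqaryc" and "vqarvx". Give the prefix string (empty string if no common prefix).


String 1: 'vqaryc'
String 2: 'vqarvx'
Compare position by position:
pos 0: 'v' vs 'v' match
pos 1: 'q' vs 'q' match
pos 2: 'a' vs 'a' match
pos 3: 'r' vs 'r' match
pos 4: 'y' vs 'v' differ -> stop
Longest common prefix: "vqar" (length 4)


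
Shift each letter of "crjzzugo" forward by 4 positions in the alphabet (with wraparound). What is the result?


Input: 'crjzzugo', shift = 4
Operation: for each letter, (position + 4) mod 26
Mapping: 'c'(2+4=6)->'g', 'r'(17+4=21)->'v', 'j'(9+4=13)->'n', 'z'(25+4=29, 29 mod 26=3)->'d', 'z'(25+4=29, 29 mod 26=3)->'d', 'u'(20+4=24)->'y', 'g'(6+4=10)->'k', 'o'(14+4=18)->'s'
Result: gvnddyks


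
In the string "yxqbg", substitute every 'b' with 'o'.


Input string: 'yxqbg'
Operation: replace 'b' with 'o'
Positions of 'b': 3
After replacement: yxqog


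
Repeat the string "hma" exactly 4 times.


Input string: 'hma'
Operation: repeat 4 times
Concatenation: 'hma' + 'hma' + 'hma' + 'hma'
Result: hmahmahmahma


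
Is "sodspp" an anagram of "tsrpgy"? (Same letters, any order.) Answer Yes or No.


String 1: 'tsrpgy' -> sorted: 'gprsty'
String 2: 'sodspp' -> sorted: 'doppss'
Compare sorted forms: 'gprsty' != 'doppss'
Anagram: No


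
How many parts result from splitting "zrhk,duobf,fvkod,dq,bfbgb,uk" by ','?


Input string: 'zrhk,duobf,fvkod,dq,bfbgb,uk'
Delimiter: ','
Split result: 'zrhk', 'duobf', 'fvkod', 'dq', 'bfbgb', 'uk'
Number of parts: 6


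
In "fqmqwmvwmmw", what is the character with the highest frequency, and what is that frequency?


Input: 'fqmqwmvwmmw'
Operation: tally each character
Counts: 'f':1, 'm':4, 'q':2, 'v':1, 'w':3
Maximum: 'm' appears 4 times


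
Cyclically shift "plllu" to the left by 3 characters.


Input: 'plllu', shift = 3
Operation: split at index 3 and swap parts
Front part s[0:3] = 'pll'
Back part s[3:] = 'lu'
Rotated = back + front = 'lu' + 'pll'
Result: lupll


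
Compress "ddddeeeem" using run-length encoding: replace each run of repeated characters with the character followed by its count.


Input: 'ddddeeeem'
Operation: identify consecutive runs
Runs: 'dddd' -> d4, 'eeee' -> e4, 'm' -> m1
Encoded: d4e4m1


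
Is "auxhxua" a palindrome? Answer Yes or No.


Input string: 'auxhxua'
Reversed: 'auxhxua'
Compare pairs: s[0]='a' vs s[6]='a' (match), s[1]='u' vs s[5]='u' (match), s[2]='x' vs s[4]='x' (match)
Palindrome: Yes
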